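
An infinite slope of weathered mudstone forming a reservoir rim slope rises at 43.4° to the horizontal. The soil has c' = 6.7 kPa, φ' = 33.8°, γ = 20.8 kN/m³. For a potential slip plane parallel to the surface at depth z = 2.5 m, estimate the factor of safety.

For an infinite slope with a slip plane parallel to the surface (no pore pressure): FS = [c' + γz cos²β tanφ'] / [γz sinβ cosβ].
γz = 20.8·2.5 = 52.00 kN/m²
Numerator = 6.7 + 52.00·cos²43.4°·tan33.8° = 6.7 + 52.00·0.5279·0.6694 = 25.077 kPa
Denominator = 52.00·sin43.4°·cos43.4° = 52.00·0.6871·0.7266 = 25.959 kPa
FS = 25.077 / 25.959 = 0.966

FS = 0.97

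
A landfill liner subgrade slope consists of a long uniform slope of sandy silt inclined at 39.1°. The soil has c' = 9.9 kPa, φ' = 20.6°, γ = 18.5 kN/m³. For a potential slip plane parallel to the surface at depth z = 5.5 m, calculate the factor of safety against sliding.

FS = 0.66

For an infinite slope with a slip plane parallel to the surface (no pore pressure): FS = [c' + γz cos²β tanφ'] / [γz sinβ cosβ].
γz = 18.5·5.5 = 101.75 kN/m²
Numerator = 9.9 + 101.75·cos²39.1°·tan20.6° = 9.9 + 101.75·0.6022·0.3759 = 32.933 kPa
Denominator = 101.75·sin39.1°·cos39.1° = 101.75·0.6307·0.7760 = 49.800 kPa
FS = 32.933 / 49.800 = 0.661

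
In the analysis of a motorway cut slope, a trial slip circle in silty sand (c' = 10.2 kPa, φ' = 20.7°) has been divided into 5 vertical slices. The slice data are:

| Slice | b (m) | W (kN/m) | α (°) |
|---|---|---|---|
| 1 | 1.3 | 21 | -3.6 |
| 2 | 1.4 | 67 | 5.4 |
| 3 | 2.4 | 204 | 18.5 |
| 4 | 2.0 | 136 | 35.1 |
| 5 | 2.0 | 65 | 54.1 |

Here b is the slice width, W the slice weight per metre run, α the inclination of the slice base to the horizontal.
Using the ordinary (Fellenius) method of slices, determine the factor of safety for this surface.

FS = 1.38

Ordinary method of slices: FS = Σ[c'·Δl_i + (W_i cosα_i)·tanφ'] / Σ W_i sinα_i, with Δl_i = b_i / cosα_i.
Slice 1: Δl = 1.3/cos(-3.6°) = 1.303 m; N'_1 = 21·cos(-3.6°) = 21.0; c'Δl = 13.29; W sinα = -1.3
Slice 2: Δl = 1.4/cos5.4° = 1.406 m; N'_2 = 67·cos5.4° = 66.7; c'Δl = 14.34; W sinα = 6.3
Slice 3: Δl = 2.4/cos18.5° = 2.531 m; N'_3 = 204·cos18.5° = 193.5; c'Δl = 25.81; W sinα = 64.7
Slice 4: Δl = 2.0/cos35.1° = 2.445 m; N'_4 = 136·cos35.1° = 111.3; c'Δl = 24.93; W sinα = 78.2
Slice 5: Δl = 2.0/cos54.1° = 3.411 m; N'_5 = 65·cos54.1° = 38.1; c'Δl = 34.79; W sinα = 52.7
Σc'Δl = 113.2 kN/m; ΣN' = 430.5 kN/m; ΣW sinα = 200.6 kN/m
Resisting = 113.2 + 430.5·tan20.7° = 113.2 + 162.7 = 275.8 kN/m
FS = 275.8 / 200.6 = 1.375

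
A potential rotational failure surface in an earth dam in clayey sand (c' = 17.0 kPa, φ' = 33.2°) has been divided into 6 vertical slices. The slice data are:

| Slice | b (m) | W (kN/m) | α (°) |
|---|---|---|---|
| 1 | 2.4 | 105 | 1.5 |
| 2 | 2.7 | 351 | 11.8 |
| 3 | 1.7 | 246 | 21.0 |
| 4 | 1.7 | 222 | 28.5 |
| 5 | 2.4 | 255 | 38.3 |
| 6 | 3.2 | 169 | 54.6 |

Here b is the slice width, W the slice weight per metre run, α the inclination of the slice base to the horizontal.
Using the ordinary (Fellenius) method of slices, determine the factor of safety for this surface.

FS = 1.89

Ordinary method of slices: FS = Σ[c'·Δl_i + (W_i cosα_i)·tanφ'] / Σ W_i sinα_i, with Δl_i = b_i / cosα_i.
Slice 1: Δl = 2.4/cos1.5° = 2.401 m; N'_1 = 105·cos1.5° = 105.0; c'Δl = 40.81; W sinα = 2.7
Slice 2: Δl = 2.7/cos11.8° = 2.758 m; N'_2 = 351·cos11.8° = 343.6; c'Δl = 46.89; W sinα = 71.8
Slice 3: Δl = 1.7/cos21.0° = 1.821 m; N'_3 = 246·cos21.0° = 229.7; c'Δl = 30.96; W sinα = 88.2
Slice 4: Δl = 1.7/cos28.5° = 1.934 m; N'_4 = 222·cos28.5° = 195.1; c'Δl = 32.89; W sinα = 105.9
Slice 5: Δl = 2.4/cos38.3° = 3.058 m; N'_5 = 255·cos38.3° = 200.1; c'Δl = 51.99; W sinα = 158.0
Slice 6: Δl = 3.2/cos54.6° = 5.524 m; N'_6 = 169·cos54.6° = 97.9; c'Δl = 93.91; W sinα = 137.8
Σc'Δl = 297.4 kN/m; ΣN' = 1171.3 kN/m; ΣW sinα = 564.4 kN/m
Resisting = 297.4 + 1171.3·tan33.2° = 297.4 + 766.5 = 1063.9 kN/m
FS = 1063.9 / 564.4 = 1.885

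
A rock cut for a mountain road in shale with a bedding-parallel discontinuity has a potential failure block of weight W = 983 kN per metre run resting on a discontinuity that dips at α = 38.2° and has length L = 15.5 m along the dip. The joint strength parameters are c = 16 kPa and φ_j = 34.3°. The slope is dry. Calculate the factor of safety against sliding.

Resolving the block weight along and normal to the plane and applying the Mohr–Coulomb strength on the joint:
N' = W cosα = 983·cos38.2° = 772.5 kN/m
Driving force T = W sinα = 983·sin38.2° = 607.9 kN/m
Resisting force R = c·L + N'·tanφ_j = 16·15.5 + 772.5·tan34.3° = 248.0 + 527.0 = 775.0 kN/m
FS = R / T = 775.0 / 607.9 = 1.275

FS = 1.27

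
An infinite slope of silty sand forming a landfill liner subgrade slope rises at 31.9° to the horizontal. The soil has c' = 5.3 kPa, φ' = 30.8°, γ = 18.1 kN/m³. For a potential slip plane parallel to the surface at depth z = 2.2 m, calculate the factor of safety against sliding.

For an infinite slope with a slip plane parallel to the surface (no pore pressure): FS = [c' + γz cos²β tanφ'] / [γz sinβ cosβ].
γz = 18.1·2.2 = 39.82 kN/m²
Numerator = 5.3 + 39.82·cos²31.9°·tan30.8° = 5.3 + 39.82·0.7208·0.5961 = 22.409 kPa
Denominator = 39.82·sin31.9°·cos31.9° = 39.82·0.5284·0.8490 = 17.864 kPa
FS = 22.409 / 17.864 = 1.254

FS = 1.25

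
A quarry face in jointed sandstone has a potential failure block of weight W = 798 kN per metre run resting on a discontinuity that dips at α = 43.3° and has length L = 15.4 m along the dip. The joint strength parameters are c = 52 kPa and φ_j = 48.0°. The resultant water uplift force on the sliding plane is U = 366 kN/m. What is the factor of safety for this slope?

FS = 1.90

Resolving the block weight along and normal to the plane and applying the Mohr–Coulomb strength on the joint:
N' = W cosα − U = 798·cos43.3° − 366 = 214.8 kN/m
Driving force T = W sinα = 798·sin43.3° = 547.3 kN/m
Resisting force R = c·L + N'·tanφ_j = 52·15.4 + 214.8·tan48.0° = 800.8 + 238.5 = 1039.3 kN/m
FS = R / T = 1039.3 / 547.3 = 1.899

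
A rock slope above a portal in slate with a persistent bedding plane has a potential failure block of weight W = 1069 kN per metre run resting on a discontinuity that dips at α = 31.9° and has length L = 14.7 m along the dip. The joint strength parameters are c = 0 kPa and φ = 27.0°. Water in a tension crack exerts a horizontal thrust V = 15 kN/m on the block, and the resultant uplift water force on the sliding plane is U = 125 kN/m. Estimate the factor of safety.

Resolving the block weight along and normal to the plane and applying the Mohr–Coulomb strength on the joint:
N' = W cosα − U − V sinα = 1069·cos31.9° − 125 − 15·sin31.9° = 774.6 kN/m
Driving force T = W sinα + V cosα = 1069·sin31.9° + 15·cos31.9° = 577.6 kN/m
Resisting force R = c·L + N'·tanφ = 0·14.7 + 774.6·tan27.0° = 0.0 + 394.7 = 394.7 kN/m
FS = R / T = 394.7 / 577.6 = 0.683

FS = 0.68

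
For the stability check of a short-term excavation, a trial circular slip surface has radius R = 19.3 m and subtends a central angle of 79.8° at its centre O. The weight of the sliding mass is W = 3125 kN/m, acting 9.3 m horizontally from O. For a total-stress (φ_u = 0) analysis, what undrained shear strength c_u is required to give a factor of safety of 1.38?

FS = c_u·L_a·R / (W·d), so c_u = FS·W·d / (L_a·R).
Arc length L_a = R·θ = 19.3·(79.8°·π/180) = 19.3·1.3928 = 26.88 m
c_u = 1.38·3125·9.3 / (26.88·19.3) = 40106.2 / 518.79 = 77.31 kPa

c_u = 77.3 kPa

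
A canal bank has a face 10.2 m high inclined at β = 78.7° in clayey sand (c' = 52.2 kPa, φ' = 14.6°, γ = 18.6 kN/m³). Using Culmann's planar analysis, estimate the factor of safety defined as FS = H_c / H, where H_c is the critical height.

H_c = (4c'/γ) · sinβ cosφ' / [1 − cos(β − φ')]
    = (4·52.2/18.6) · sin78.7°·cos14.6° / [1 − cos64.1°]
    = 11.226 · 0.9489 / 0.5632 = 18.91 m
FS = H_c / H = 18.91 / 10.2 = 1.854

FS = 1.85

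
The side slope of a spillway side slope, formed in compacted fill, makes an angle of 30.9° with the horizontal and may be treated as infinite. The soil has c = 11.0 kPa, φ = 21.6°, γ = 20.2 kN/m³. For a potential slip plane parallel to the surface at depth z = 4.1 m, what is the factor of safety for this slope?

For an infinite slope with a slip plane parallel to the surface (no pore pressure): FS = [c + γz cos²β tanφ] / [γz sinβ cosβ].
γz = 20.2·4.1 = 82.82 kN/m²
Numerator = 11.0 + 82.82·cos²30.9°·tan21.6° = 11.0 + 82.82·0.7363·0.3959 = 35.143 kPa
Denominator = 82.82·sin30.9°·cos30.9° = 82.82·0.5135·0.8581 = 36.495 kPa
FS = 35.143 / 36.495 = 0.963

FS = 0.96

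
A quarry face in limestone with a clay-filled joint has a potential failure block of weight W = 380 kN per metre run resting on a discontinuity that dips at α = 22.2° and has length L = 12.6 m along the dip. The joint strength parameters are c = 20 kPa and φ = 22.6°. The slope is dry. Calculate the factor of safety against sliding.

Resolving the block weight along and normal to the plane and applying the Mohr–Coulomb strength on the joint:
N' = W cosα = 380·cos22.2° = 351.8 kN/m
Driving force T = W sinα = 380·sin22.2° = 143.6 kN/m
Resisting force R = c·L + N'·tanφ = 20·12.6 + 351.8·tan22.6° = 252.0 + 146.5 = 398.5 kN/m
FS = R / T = 398.5 / 143.6 = 2.775

FS = 2.78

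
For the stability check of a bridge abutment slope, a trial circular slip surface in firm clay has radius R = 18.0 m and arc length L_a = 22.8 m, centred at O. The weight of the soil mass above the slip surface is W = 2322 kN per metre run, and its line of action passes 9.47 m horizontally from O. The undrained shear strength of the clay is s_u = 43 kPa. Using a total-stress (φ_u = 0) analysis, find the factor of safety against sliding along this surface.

FS = 0.80

Taking moments about the centre O, the resisting moment is provided by the undrained shear strength acting along the arc:
M_R = s_u·L_a·R = 43·22.80·18.0 = 17647.2 kN·m/m
M_D = W·d = 2322·9.47 = 21989.3 kN·m/m
FS = M_R / M_D = 17647.2 / 21989.3 = 0.803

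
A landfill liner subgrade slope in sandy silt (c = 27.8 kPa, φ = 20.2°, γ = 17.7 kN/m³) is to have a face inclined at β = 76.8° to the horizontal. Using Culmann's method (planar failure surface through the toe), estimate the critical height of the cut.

H_c = 12.77 m

Culmann's analysis gives the critical failure plane at α_cr = (β + φ)/2 = (76.8 + 20.2)/2 = 48.5°, and the critical height
H_c = (4c/γ) · sinβ cosφ / [1 − cos(β − φ)]
    = (4·27.8/17.7) · sin76.8°·cos20.2° / [1 − cos(56.6°)]
    = 6.282 · 0.9736·0.9385 / [1 − 0.5505]
    = 6.282 · 0.9137 / 0.4495
    = 12.77 m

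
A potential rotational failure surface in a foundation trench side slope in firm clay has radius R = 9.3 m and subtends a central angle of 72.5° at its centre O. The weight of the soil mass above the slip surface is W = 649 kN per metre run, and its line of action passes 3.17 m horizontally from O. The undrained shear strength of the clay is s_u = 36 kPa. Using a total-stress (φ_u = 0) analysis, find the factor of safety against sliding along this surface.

FS = 1.92

Taking moments about the centre O, the resisting moment is provided by the undrained shear strength acting along the arc:
Arc length L_a = R·θ = 9.3·(72.5°·π/180) = 9.3·1.2654 = 11.77 m
M_R = s_u·L_a·R = 36·11.77·9.3 = 3939.9 kN·m/m
M_D = W·d = 649·3.17 = 2057.3 kN·m/m
FS = M_R / M_D = 3939.9 / 2057.3 = 1.915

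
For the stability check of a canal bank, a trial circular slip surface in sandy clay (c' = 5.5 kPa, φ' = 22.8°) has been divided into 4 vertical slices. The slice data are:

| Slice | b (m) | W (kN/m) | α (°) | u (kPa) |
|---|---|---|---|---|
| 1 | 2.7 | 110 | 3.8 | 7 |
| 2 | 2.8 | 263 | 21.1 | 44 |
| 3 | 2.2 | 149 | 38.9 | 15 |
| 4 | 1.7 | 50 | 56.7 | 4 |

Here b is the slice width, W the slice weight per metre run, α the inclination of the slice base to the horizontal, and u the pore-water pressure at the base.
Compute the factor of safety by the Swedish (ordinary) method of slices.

FS = 0.79

Ordinary method of slices: FS = Σ[c'·Δl_i + (W_i cosα_i − u_i·Δl_i)·tanφ'] / Σ W_i sinα_i, with Δl_i = b_i / cosα_i.
Slice 1: Δl = 2.7/cos3.8° = 2.706 m; N'_1 = 110·cos3.8° − 7·2.706 = 90.8; c'Δl = 14.88; W sinα = 7.3
Slice 2: Δl = 2.8/cos21.1° = 3.001 m; N'_2 = 263·cos21.1° − 44·3.001 = 113.3; c'Δl = 16.51; W sinα = 94.7
Slice 3: Δl = 2.2/cos38.9° = 2.827 m; N'_3 = 149·cos38.9° − 15·2.827 = 73.6; c'Δl = 15.55; W sinα = 93.6
Slice 4: Δl = 1.7/cos56.7° = 3.096 m; N'_4 = 50·cos56.7° − 4·3.096 = 15.1; c'Δl = 17.03; W sinα = 41.8
Σc'Δl = 64.0 kN/m; ΣN' = 292.8 kN/m; ΣW sinα = 237.3 kN/m
Resisting = 64.0 + 292.8·tan22.8° = 64.0 + 123.1 = 187.0 kN/m
FS = 187.0 / 237.3 = 0.788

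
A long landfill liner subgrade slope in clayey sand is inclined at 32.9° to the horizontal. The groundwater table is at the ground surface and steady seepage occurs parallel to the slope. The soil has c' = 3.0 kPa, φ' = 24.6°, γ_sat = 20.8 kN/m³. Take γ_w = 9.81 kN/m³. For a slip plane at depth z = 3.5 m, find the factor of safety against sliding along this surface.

FS = 0.46

With seepage parallel to the slope and the water table at the surface, the effective normal stress on the slip plane uses the buoyant unit weight γ' = γ_sat − γ_w while the driving shear stress uses γ_sat:
FS = [c' + γ' z cos²β tanφ'] / [γ_sat z sinβ cosβ]
γ' = 20.8 − 9.81 = 10.99 kN/m³
Numerator = 3.0 + 10.99·3.5·cos²32.9°·tan24.6° = 3.0 + 10.99·3.5·0.7050·0.4578 = 15.415 kPa
Denominator = 20.8·3.5·sin32.9°·cos32.9° = 20.8·3.5·0.5432·0.8396 = 33.201 kPa
FS = 15.415 / 33.201 = 0.464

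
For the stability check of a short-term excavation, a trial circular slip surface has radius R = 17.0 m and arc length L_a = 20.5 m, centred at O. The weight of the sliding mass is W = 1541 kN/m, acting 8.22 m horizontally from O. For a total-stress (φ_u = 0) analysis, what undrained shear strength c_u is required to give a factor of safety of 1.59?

c_u = 57.8 kPa

FS = c_u·L_a·R / (W·d), so c_u = FS·W·d / (L_a·R).
c_u = 1.59·1541·8.22 / (20.50·17.0) = 20140.6 / 348.50 = 57.79 kPa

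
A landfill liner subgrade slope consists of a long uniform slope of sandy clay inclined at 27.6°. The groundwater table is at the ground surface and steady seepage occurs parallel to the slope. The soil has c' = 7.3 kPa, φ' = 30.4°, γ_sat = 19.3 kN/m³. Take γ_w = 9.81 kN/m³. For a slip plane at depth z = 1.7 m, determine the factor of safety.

With seepage parallel to the slope and the water table at the surface, the effective normal stress on the slip plane uses the buoyant unit weight γ' = γ_sat − γ_w while the driving shear stress uses γ_sat:
FS = [c' + γ' z cos²β tanφ'] / [γ_sat z sinβ cosβ]
γ' = 19.3 − 9.81 = 9.49 kN/m³
Numerator = 7.3 + 9.49·1.7·cos²27.6°·tan30.4° = 7.3 + 9.49·1.7·0.7854·0.5867 = 14.734 kPa
Denominator = 19.3·1.7·sin27.6°·cos27.6° = 19.3·1.7·0.4633·0.8862 = 13.471 kPa
FS = 14.734 / 13.471 = 1.094

FS = 1.09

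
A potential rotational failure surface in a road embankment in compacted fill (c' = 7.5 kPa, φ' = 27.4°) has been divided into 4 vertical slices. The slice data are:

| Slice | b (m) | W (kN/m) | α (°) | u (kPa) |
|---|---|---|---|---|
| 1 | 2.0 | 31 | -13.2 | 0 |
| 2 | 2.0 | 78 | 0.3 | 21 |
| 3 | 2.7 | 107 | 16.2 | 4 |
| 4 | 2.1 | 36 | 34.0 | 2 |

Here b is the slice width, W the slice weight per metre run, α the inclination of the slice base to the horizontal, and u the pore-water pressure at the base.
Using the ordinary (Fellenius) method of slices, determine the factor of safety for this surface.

Ordinary method of slices: FS = Σ[c'·Δl_i + (W_i cosα_i − u_i·Δl_i)·tanφ'] / Σ W_i sinα_i, with Δl_i = b_i / cosα_i.
Slice 1: Δl = 2.0/cos(-13.2°) = 2.054 m; N'_1 = 31·cos(-13.2°) − 0·2.054 = 30.2; c'Δl = 15.41; W sinα = -7.1
Slice 2: Δl = 2.0/cos0.3° = 2.000 m; N'_2 = 78·cos0.3° − 21·2.000 = 36.0; c'Δl = 15.00; W sinα = 0.4
Slice 3: Δl = 2.7/cos16.2° = 2.812 m; N'_3 = 107·cos16.2° − 4·2.812 = 91.5; c'Δl = 21.09; W sinα = 29.9
Slice 4: Δl = 2.1/cos34.0° = 2.533 m; N'_4 = 36·cos34.0° − 2·2.533 = 24.8; c'Δl = 19.00; W sinα = 20.1
Σc'Δl = 70.5 kN/m; ΣN' = 182.5 kN/m; ΣW sinα = 43.3 kN/m
Resisting = 70.5 + 182.5·tan27.4° = 70.5 + 94.6 = 165.1 kN/m
FS = 165.1 / 43.3 = 3.811

FS = 3.81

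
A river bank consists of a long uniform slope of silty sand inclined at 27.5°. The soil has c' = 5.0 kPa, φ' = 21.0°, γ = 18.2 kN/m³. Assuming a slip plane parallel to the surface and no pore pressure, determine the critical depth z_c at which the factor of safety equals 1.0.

z_c = 2.55 m

Setting FS = 1.00 in FS = [c' + γz cos²β tanφ'] / [γz sinβ cosβ] and solving for z:
z = c' / [γ cosβ (FS·sinβ − cosβ·tanφ')]
  = 5.0 / [18.2·cos27.5°·(1.00·sin27.5° − cos27.5°·tan21.0°)]
  = 5.0 / [18.2·0.8870·(1.00·0.4617 − 0.8870·0.3839)]
  = 5.0 / 1.9575 = 2.554 m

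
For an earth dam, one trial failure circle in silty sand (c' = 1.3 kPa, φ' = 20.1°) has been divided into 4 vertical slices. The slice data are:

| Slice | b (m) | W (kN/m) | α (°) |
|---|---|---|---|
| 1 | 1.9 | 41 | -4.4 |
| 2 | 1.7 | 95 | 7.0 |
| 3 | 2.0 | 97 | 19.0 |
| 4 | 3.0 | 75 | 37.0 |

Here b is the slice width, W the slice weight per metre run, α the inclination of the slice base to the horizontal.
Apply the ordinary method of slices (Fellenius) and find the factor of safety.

FS = 1.38

Ordinary method of slices: FS = Σ[c'·Δl_i + (W_i cosα_i)·tanφ'] / Σ W_i sinα_i, with Δl_i = b_i / cosα_i.
Slice 1: Δl = 1.9/cos(-4.4°) = 1.906 m; N'_1 = 41·cos(-4.4°) = 40.9; c'Δl = 2.48; W sinα = -3.1
Slice 2: Δl = 1.7/cos7.0° = 1.713 m; N'_2 = 95·cos7.0° = 94.3; c'Δl = 2.23; W sinα = 11.6
Slice 3: Δl = 2.0/cos19.0° = 2.115 m; N'_3 = 97·cos19.0° = 91.7; c'Δl = 2.75; W sinα = 31.6
Slice 4: Δl = 3.0/cos37.0° = 3.756 m; N'_4 = 75·cos37.0° = 59.9; c'Δl = 4.88; W sinα = 45.1
Σc'Δl = 12.3 kN/m; ΣN' = 286.8 kN/m; ΣW sinα = 85.1 kN/m
Resisting = 12.3 + 286.8·tan20.1° = 12.3 + 104.9 = 117.3 kN/m
FS = 117.3 / 85.1 = 1.377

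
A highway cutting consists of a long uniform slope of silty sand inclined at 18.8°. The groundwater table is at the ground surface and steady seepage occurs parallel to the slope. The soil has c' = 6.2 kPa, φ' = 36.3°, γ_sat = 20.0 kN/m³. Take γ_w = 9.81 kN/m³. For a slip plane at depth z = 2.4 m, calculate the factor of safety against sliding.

With seepage parallel to the slope and the water table at the surface, the effective normal stress on the slip plane uses the buoyant unit weight γ' = γ_sat − γ_w while the driving shear stress uses γ_sat:
FS = [c' + γ' z cos²β tanφ'] / [γ_sat z sinβ cosβ]
γ' = 20.0 − 9.81 = 10.19 kN/m³
Numerator = 6.2 + 10.19·2.4·cos²18.8°·tan36.3° = 6.2 + 10.19·2.4·0.8961·0.7346 = 22.299 kPa
Denominator = 20.0·2.4·sin18.8°·cos18.8° = 20.0·2.4·0.3223·0.9466 = 14.643 kPa
FS = 22.299 / 14.643 = 1.523

FS = 1.52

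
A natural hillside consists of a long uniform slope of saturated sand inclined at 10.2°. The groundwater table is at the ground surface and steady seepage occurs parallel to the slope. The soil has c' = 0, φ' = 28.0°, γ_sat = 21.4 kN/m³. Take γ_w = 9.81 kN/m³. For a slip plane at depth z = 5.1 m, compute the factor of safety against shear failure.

With seepage parallel to the slope and the water table at the surface, the effective normal stress on the slip plane uses the buoyant unit weight γ' = γ_sat − γ_w while the driving shear stress uses γ_sat:
FS = [c' + γ' z cos²β tanφ'] / [γ_sat z sinβ cosβ]
(For c' = 0 this reduces to FS = (γ'/γ_sat)·tanφ'/tanβ.)
γ' = 21.4 − 9.81 = 11.59 kN/m³
Numerator = 0.0 + 11.59·5.1·cos²10.2°·tan28.0° = 0.0 + 11.59·5.1·0.9686·0.5317 = 30.443 kPa
Denominator = 21.4·5.1·sin10.2°·cos10.2° = 21.4·5.1·0.1771·0.9842 = 19.022 kPa
FS = 30.443 / 19.022 = 1.600

FS = 1.60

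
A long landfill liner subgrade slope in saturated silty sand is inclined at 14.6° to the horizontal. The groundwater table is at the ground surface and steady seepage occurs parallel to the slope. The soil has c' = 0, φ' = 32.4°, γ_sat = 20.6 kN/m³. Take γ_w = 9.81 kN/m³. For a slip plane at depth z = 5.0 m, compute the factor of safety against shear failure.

With seepage parallel to the slope and the water table at the surface, the effective normal stress on the slip plane uses the buoyant unit weight γ' = γ_sat − γ_w while the driving shear stress uses γ_sat:
FS = [c' + γ' z cos²β tanφ'] / [γ_sat z sinβ cosβ]
(For c' = 0 this reduces to FS = (γ'/γ_sat)·tanφ'/tanβ.)
γ' = 20.6 − 9.81 = 10.79 kN/m³
Numerator = 0.0 + 10.79·5.0·cos²14.6°·tan32.4° = 0.0 + 10.79·5.0·0.9365·0.6346 = 32.062 kPa
Denominator = 20.6·5.0·sin14.6°·cos14.6° = 20.6·5.0·0.2521·0.9677 = 25.125 kPa
FS = 32.062 / 25.125 = 1.276

FS = 1.28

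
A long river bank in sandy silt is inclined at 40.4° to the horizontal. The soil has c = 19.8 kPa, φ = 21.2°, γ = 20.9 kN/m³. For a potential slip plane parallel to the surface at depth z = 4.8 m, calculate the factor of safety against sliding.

For an infinite slope with a slip plane parallel to the surface (no pore pressure): FS = [c + γz cos²β tanφ] / [γz sinβ cosβ].
γz = 20.9·4.8 = 100.32 kN/m²
Numerator = 19.8 + 100.32·cos²40.4°·tan21.2° = 19.8 + 100.32·0.5799·0.3879 = 42.366 kPa
Denominator = 100.32·sin40.4°·cos40.4° = 100.32·0.6481·0.7615 = 49.515 kPa
FS = 42.366 / 49.515 = 0.856

FS = 0.86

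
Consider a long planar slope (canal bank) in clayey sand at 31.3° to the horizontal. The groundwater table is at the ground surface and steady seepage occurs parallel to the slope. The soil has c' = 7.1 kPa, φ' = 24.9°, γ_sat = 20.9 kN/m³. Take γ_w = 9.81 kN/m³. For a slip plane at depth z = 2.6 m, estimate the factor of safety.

FS = 0.70

With seepage parallel to the slope and the water table at the surface, the effective normal stress on the slip plane uses the buoyant unit weight γ' = γ_sat − γ_w while the driving shear stress uses γ_sat:
FS = [c' + γ' z cos²β tanφ'] / [γ_sat z sinβ cosβ]
γ' = 20.9 − 9.81 = 11.09 kN/m³
Numerator = 7.1 + 11.09·2.6·cos²31.3°·tan24.9° = 7.1 + 11.09·2.6·0.7301·0.4642 = 16.872 kPa
Denominator = 20.9·2.6·sin31.3°·cos31.3° = 20.9·2.6·0.5195·0.8545 = 24.122 kPa
FS = 16.872 / 24.122 = 0.699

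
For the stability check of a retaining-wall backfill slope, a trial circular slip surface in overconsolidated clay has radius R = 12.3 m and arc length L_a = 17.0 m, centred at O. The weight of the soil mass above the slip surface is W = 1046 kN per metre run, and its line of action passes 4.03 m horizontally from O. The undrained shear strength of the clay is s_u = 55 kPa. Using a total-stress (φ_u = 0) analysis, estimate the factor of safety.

FS = 2.73

Taking moments about the centre O, the resisting moment is provided by the undrained shear strength acting along the arc:
M_R = s_u·L_a·R = 55·17.00·12.3 = 11500.5 kN·m/m
M_D = W·d = 1046·4.03 = 4215.4 kN·m/m
FS = M_R / M_D = 11500.5 / 4215.4 = 2.728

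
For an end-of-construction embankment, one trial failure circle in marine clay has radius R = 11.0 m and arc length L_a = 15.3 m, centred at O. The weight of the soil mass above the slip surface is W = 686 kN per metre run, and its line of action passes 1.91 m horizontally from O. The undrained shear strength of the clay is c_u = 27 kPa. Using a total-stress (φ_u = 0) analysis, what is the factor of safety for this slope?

FS = 3.47

Taking moments about the centre O, the resisting moment is provided by the undrained shear strength acting along the arc:
M_R = c_u·L_a·R = 27·15.30·11.0 = 4544.1 kN·m/m
M_D = W·d = 686·1.91 = 1310.3 kN·m/m
FS = M_R / M_D = 4544.1 / 1310.3 = 3.468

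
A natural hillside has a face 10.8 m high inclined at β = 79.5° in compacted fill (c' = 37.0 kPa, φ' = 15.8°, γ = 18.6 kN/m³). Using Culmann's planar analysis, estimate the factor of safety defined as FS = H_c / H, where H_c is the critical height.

FS = 1.25

H_c = (4c'/γ) · sinβ cosφ' / [1 − cos(β − φ')]
    = (4·37.0/18.6) · sin79.5°·cos15.8° / [1 − cos63.7°]
    = 7.957 · 0.9461 / 0.5569 = 13.52 m
FS = H_c / H = 13.52 / 10.8 = 1.252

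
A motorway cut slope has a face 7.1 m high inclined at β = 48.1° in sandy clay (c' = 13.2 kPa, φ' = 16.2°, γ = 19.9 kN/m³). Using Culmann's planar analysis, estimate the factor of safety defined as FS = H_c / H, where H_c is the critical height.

FS = 1.77

H_c = (4c'/γ) · sinβ cosφ' / [1 − cos(β − φ')]
    = (4·13.2/19.9) · sin48.1°·cos16.2° / [1 − cos31.9°]
    = 2.653 · 0.7148 / 0.1510 = 12.56 m
FS = H_c / H = 12.56 / 7.1 = 1.769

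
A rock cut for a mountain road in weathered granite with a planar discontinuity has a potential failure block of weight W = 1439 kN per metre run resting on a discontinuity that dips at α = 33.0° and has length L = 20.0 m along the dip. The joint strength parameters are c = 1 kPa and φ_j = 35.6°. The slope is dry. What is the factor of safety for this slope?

FS = 1.13

Resolving the block weight along and normal to the plane and applying the Mohr–Coulomb strength on the joint:
N' = W cosα = 1439·cos33.0° = 1206.8 kN/m
Driving force T = W sinα = 1439·sin33.0° = 783.7 kN/m
Resisting force R = c·L + N'·tanφ_j = 1·20.0 + 1206.8·tan35.6° = 20.0 + 864.0 = 884.0 kN/m
FS = R / T = 884.0 / 783.7 = 1.128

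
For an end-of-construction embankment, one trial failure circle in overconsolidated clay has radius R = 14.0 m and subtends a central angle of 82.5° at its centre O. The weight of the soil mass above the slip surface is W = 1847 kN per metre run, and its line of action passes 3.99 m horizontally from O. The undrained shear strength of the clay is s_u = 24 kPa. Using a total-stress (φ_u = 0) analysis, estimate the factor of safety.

Taking moments about the centre O, the resisting moment is provided by the undrained shear strength acting along the arc:
Arc length L_a = R·θ = 14.0·(82.5°·π/180) = 14.0·1.4399 = 20.16 m
M_R = s_u·L_a·R = 24·20.16·14.0 = 6773.3 kN·m/m
M_D = W·d = 1847·3.99 = 7369.5 kN·m/m
FS = M_R / M_D = 6773.3 / 7369.5 = 0.919

FS = 0.92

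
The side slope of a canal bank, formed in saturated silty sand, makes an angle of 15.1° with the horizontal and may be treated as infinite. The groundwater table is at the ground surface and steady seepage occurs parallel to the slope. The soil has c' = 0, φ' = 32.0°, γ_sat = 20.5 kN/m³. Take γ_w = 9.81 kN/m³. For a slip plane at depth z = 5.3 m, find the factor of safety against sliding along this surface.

FS = 1.21

With seepage parallel to the slope and the water table at the surface, the effective normal stress on the slip plane uses the buoyant unit weight γ' = γ_sat − γ_w while the driving shear stress uses γ_sat:
FS = [c' + γ' z cos²β tanφ'] / [γ_sat z sinβ cosβ]
(For c' = 0 this reduces to FS = (γ'/γ_sat)·tanφ'/tanβ.)
γ' = 20.5 − 9.81 = 10.69 kN/m³
Numerator = 0.0 + 10.69·5.3·cos²15.1°·tan32.0° = 0.0 + 10.69·5.3·0.9321·0.6249 = 33.001 kPa
Denominator = 20.5·5.3·sin15.1°·cos15.1° = 20.5·5.3·0.2605·0.9655 = 27.327 kPa
FS = 33.001 / 27.327 = 1.208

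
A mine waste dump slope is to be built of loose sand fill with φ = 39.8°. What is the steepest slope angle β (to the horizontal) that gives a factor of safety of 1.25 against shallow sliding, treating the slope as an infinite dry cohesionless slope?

For an infinite dry cohesionless slope FS = tanφ/tanβ, so tanβ = tanφ / FS.
tanβ = tan39.8° / 1.25 = 0.8332 / 1.25 = 0.6665
β = arctan(0.6665) = 33.68°

β = 33.7°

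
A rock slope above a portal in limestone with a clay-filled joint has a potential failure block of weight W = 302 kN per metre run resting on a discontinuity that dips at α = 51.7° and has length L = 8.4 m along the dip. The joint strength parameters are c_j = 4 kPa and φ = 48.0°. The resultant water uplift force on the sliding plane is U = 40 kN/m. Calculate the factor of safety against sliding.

Resolving the block weight along and normal to the plane and applying the Mohr–Coulomb strength on the joint:
N' = W cosα − U = 302·cos51.7° − 40 = 147.2 kN/m
Driving force T = W sinα = 302·sin51.7° = 237.0 kN/m
Resisting force R = c_j·L + N'·tanφ = 4·8.4 + 147.2·tan48.0° = 33.6 + 163.5 = 197.1 kN/m
FS = R / T = 197.1 / 237.0 = 0.831

FS = 0.83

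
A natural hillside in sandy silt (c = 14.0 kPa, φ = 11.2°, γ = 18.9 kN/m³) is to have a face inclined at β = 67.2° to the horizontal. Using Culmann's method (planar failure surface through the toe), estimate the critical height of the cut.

H_c = 6.08 m

Culmann's analysis gives the critical failure plane at α_cr = (β + φ)/2 = (67.2 + 11.2)/2 = 39.2°, and the critical height
H_c = (4c/γ) · sinβ cosφ / [1 − cos(β − φ)]
    = (4·14.0/18.9) · sin67.2°·cos11.2° / [1 − cos(56.0°)]
    = 2.963 · 0.9219·0.9810 / [1 − 0.5592]
    = 2.963 · 0.9043 / 0.4408
    = 6.08 m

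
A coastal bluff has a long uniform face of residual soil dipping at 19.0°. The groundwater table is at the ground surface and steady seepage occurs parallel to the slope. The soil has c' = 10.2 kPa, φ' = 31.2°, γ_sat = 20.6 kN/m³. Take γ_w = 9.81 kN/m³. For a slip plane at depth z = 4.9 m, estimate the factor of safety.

FS = 1.25

With seepage parallel to the slope and the water table at the surface, the effective normal stress on the slip plane uses the buoyant unit weight γ' = γ_sat − γ_w while the driving shear stress uses γ_sat:
FS = [c' + γ' z cos²β tanφ'] / [γ_sat z sinβ cosβ]
γ' = 20.6 − 9.81 = 10.79 kN/m³
Numerator = 10.2 + 10.79·4.9·cos²19.0°·tan31.2° = 10.2 + 10.79·4.9·0.8940·0.6056 = 38.826 kPa
Denominator = 20.6·4.9·sin19.0°·cos19.0° = 20.6·4.9·0.3256·0.9455 = 31.072 kPa
FS = 38.826 / 31.072 = 1.250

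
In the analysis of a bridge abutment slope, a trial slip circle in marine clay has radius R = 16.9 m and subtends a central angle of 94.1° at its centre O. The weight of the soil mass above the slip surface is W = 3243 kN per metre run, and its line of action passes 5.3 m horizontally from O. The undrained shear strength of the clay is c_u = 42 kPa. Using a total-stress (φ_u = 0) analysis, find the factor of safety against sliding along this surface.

Taking moments about the centre O, the resisting moment is provided by the undrained shear strength acting along the arc:
Arc length L_a = R·θ = 16.9·(94.1°·π/180) = 16.9·1.6424 = 27.76 m
M_R = c_u·L_a·R = 42·27.76·16.9 = 19701.1 kN·m/m
M_D = W·d = 3243·5.3 = 17187.9 kN·m/m
FS = M_R / M_D = 19701.1 / 17187.9 = 1.146

FS = 1.15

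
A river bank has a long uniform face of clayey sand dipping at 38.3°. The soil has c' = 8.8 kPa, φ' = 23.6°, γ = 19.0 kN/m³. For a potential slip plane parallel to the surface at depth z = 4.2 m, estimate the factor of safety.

For an infinite slope with a slip plane parallel to the surface (no pore pressure): FS = [c' + γz cos²β tanφ'] / [γz sinβ cosβ].
γz = 19.0·4.2 = 79.80 kN/m²
Numerator = 8.8 + 79.80·cos²38.3°·tan23.6° = 8.8 + 79.80·0.6159·0.4369 = 30.272 kPa
Denominator = 79.80·sin38.3°·cos38.3° = 79.80·0.6198·0.7848 = 38.814 kPa
FS = 30.272 / 38.814 = 0.780

FS = 0.78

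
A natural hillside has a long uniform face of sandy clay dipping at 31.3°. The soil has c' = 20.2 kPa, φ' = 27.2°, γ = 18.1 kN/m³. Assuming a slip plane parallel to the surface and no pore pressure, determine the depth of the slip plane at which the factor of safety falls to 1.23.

Setting FS = 1.23 in FS = [c' + γz cos²β tanφ'] / [γz sinβ cosβ] and solving for z:
z = c' / [γ cosβ (FS·sinβ − cosβ·tanφ')]
  = 20.2 / [18.1·cos31.3°·(1.23·sin31.3° − cos31.3°·tan27.2°)]
  = 20.2 / [18.1·0.8545·(1.23·0.5195 − 0.8545·0.5139)]
  = 20.2 / 3.0912 = 6.535 m

z = 6.53 m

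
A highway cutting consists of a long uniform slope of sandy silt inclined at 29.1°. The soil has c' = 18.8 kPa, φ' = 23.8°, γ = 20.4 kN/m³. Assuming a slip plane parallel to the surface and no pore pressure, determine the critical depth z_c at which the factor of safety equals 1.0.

Setting FS = 1.00 in FS = [c' + γz cos²β tanφ'] / [γz sinβ cosβ] and solving for z:
z = c' / [γ cosβ (FS·sinβ − cosβ·tanφ')]
  = 18.8 / [20.4·cos29.1°·(1.00·sin29.1° − cos29.1°·tan23.8°)]
  = 18.8 / [20.4·0.8738·(1.00·0.4863 − 0.8738·0.4411)]
  = 18.8 / 1.7995 = 10.447 m

z_c = 10.45 m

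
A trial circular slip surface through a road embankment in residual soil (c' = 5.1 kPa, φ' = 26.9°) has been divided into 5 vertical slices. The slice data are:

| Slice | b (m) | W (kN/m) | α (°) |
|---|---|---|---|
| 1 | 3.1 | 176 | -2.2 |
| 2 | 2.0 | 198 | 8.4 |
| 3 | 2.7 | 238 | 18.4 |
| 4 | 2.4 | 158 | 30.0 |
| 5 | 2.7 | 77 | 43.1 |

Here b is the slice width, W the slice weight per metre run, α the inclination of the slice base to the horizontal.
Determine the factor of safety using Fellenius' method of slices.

Ordinary method of slices: FS = Σ[c'·Δl_i + (W_i cosα_i)·tanφ'] / Σ W_i sinα_i, with Δl_i = b_i / cosα_i.
Slice 1: Δl = 3.1/cos(-2.2°) = 3.102 m; N'_1 = 176·cos(-2.2°) = 175.9; c'Δl = 15.82; W sinα = -6.8
Slice 2: Δl = 2.0/cos8.4° = 2.022 m; N'_2 = 198·cos8.4° = 195.9; c'Δl = 10.31; W sinα = 28.9
Slice 3: Δl = 2.7/cos18.4° = 2.845 m; N'_3 = 238·cos18.4° = 225.8; c'Δl = 14.51; W sinα = 75.1
Slice 4: Δl = 2.4/cos30.0° = 2.771 m; N'_4 = 158·cos30.0° = 136.8; c'Δl = 14.13; W sinα = 79.0
Slice 5: Δl = 2.7/cos43.1° = 3.698 m; N'_5 = 77·cos43.1° = 56.2; c'Δl = 18.86; W sinα = 52.6
Σc'Δl = 73.6 kN/m; ΣN' = 790.6 kN/m; ΣW sinα = 228.9 kN/m
Resisting = 73.6 + 790.6·tan26.9° = 73.6 + 401.1 = 474.7 kN/m
FS = 474.7 / 228.9 = 2.074

FS = 2.07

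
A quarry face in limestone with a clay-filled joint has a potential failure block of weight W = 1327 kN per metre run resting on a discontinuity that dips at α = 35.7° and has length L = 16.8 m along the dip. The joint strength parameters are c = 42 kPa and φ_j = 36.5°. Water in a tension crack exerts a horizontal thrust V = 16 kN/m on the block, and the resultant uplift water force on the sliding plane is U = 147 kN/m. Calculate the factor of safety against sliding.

FS = 1.76

Resolving the block weight along and normal to the plane and applying the Mohr–Coulomb strength on the joint:
N' = W cosα − U − V sinα = 1327·cos35.7° − 147 − 16·sin35.7° = 921.3 kN/m
Driving force T = W sinα + V cosα = 1327·sin35.7° + 16·cos35.7° = 787.4 kN/m
Resisting force R = c·L + N'·tanφ_j = 42·16.8 + 921.3·tan36.5° = 705.6 + 681.7 = 1387.3 kN/m
FS = R / T = 1387.3 / 787.4 = 1.762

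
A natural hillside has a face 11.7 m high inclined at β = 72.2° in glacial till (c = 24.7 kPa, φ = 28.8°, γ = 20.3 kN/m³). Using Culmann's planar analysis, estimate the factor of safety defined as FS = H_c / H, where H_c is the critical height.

H_c = (4c/γ) · sinβ cosφ / [1 − cos(β − φ)]
    = (4·24.7/20.3) · sin72.2°·cos28.8° / [1 − cos43.4°]
    = 4.867 · 0.8344 / 0.2734 = 14.85 m
FS = H_c / H = 14.85 / 11.7 = 1.269

FS = 1.27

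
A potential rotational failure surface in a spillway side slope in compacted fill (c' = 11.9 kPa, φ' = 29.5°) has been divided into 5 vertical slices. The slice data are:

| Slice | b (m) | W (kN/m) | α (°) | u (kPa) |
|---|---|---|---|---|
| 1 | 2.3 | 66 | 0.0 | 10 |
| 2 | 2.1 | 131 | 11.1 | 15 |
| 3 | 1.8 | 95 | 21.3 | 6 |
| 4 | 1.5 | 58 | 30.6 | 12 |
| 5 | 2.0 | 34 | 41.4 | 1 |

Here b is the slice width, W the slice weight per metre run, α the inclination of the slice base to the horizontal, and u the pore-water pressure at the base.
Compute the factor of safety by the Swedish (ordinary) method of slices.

FS = 2.51

Ordinary method of slices: FS = Σ[c'·Δl_i + (W_i cosα_i − u_i·Δl_i)·tanφ'] / Σ W_i sinα_i, with Δl_i = b_i / cosα_i.
Slice 1: Δl = 2.3/cos0.0° = 2.300 m; N'_1 = 66·cos0.0° − 10·2.300 = 43.0; c'Δl = 27.37; W sinα = 0.0
Slice 2: Δl = 2.1/cos11.1° = 2.140 m; N'_2 = 131·cos11.1° − 15·2.140 = 96.4; c'Δl = 25.47; W sinα = 25.2
Slice 3: Δl = 1.8/cos21.3° = 1.932 m; N'_3 = 95·cos21.3° − 6·1.932 = 76.9; c'Δl = 22.99; W sinα = 34.5
Slice 4: Δl = 1.5/cos30.6° = 1.743 m; N'_4 = 58·cos30.6° − 12·1.743 = 29.0; c'Δl = 20.74; W sinα = 29.5
Slice 5: Δl = 2.0/cos41.4° = 2.666 m; N'_5 = 34·cos41.4° − 1·2.666 = 22.8; c'Δl = 31.73; W sinα = 22.5
Σc'Δl = 128.3 kN/m; ΣN' = 268.2 kN/m; ΣW sinα = 111.7 kN/m
Resisting = 128.3 + 268.2·tan29.5° = 128.3 + 151.7 = 280.0 kN/m
FS = 280.0 / 111.7 = 2.506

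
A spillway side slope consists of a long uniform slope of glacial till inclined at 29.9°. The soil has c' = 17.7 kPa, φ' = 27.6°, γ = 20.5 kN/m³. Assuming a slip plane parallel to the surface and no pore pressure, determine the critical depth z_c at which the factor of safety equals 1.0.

Setting FS = 1.00 in FS = [c' + γz cos²β tanφ'] / [γz sinβ cosβ] and solving for z:
z = c' / [γ cosβ (FS·sinβ − cosβ·tanφ')]
  = 17.7 / [20.5·cos29.9°·(1.00·sin29.9° − cos29.9°·tan27.6°)]
  = 17.7 / [20.5·0.8669·(1.00·0.4985 − 0.8669·0.5228)]
  = 17.7 / 0.8048 = 21.994 m

z_c = 21.99 m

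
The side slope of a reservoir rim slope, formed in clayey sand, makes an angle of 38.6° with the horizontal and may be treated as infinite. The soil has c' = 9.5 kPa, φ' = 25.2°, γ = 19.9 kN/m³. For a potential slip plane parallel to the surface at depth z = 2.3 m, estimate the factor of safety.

For an infinite slope with a slip plane parallel to the surface (no pore pressure): FS = [c' + γz cos²β tanφ'] / [γz sinβ cosβ].
γz = 19.9·2.3 = 45.77 kN/m²
Numerator = 9.5 + 45.77·cos²38.6°·tan25.2° = 9.5 + 45.77·0.6108·0.4706 = 22.655 kPa
Denominator = 45.77·sin38.6°·cos38.6° = 45.77·0.6239·0.7815 = 22.316 kPa
FS = 22.655 / 22.316 = 1.015

FS = 1.02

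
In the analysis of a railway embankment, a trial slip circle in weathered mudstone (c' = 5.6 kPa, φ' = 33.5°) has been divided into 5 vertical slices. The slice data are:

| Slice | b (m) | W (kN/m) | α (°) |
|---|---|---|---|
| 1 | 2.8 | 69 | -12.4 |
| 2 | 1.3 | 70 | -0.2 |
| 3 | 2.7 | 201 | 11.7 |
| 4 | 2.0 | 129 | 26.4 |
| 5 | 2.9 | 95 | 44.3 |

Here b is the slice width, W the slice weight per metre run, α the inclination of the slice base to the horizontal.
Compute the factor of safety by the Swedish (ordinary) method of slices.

FS = 2.79

Ordinary method of slices: FS = Σ[c'·Δl_i + (W_i cosα_i)·tanφ'] / Σ W_i sinα_i, with Δl_i = b_i / cosα_i.
Slice 1: Δl = 2.8/cos(-12.4°) = 2.867 m; N'_1 = 69·cos(-12.4°) = 67.4; c'Δl = 16.05; W sinα = -14.8
Slice 2: Δl = 1.3/cos(-0.2°) = 1.300 m; N'_2 = 70·cos(-0.2°) = 70.0; c'Δl = 7.28; W sinα = -0.2
Slice 3: Δl = 2.7/cos11.7° = 2.757 m; N'_3 = 201·cos11.7° = 196.8; c'Δl = 15.44; W sinα = 40.8
Slice 4: Δl = 2.0/cos26.4° = 2.233 m; N'_4 = 129·cos26.4° = 115.5; c'Δl = 12.50; W sinα = 57.4
Slice 5: Δl = 2.9/cos44.3° = 4.052 m; N'_5 = 95·cos44.3° = 68.0; c'Δl = 22.69; W sinα = 66.3
Σc'Δl = 74.0 kN/m; ΣN' = 517.8 kN/m; ΣW sinα = 149.4 kN/m
Resisting = 74.0 + 517.8·tan33.5° = 74.0 + 342.7 = 416.7 kN/m
FS = 416.7 / 149.4 = 2.789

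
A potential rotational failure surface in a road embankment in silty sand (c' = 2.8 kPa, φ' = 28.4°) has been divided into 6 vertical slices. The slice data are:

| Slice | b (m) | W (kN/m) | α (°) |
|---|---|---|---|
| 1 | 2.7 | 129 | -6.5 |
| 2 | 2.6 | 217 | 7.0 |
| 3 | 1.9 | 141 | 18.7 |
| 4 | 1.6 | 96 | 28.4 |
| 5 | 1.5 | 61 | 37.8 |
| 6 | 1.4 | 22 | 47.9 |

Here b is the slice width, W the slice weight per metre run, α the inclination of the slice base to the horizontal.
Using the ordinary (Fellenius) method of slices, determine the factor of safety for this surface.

FS = 2.39

Ordinary method of slices: FS = Σ[c'·Δl_i + (W_i cosα_i)·tanφ'] / Σ W_i sinα_i, with Δl_i = b_i / cosα_i.
Slice 1: Δl = 2.7/cos(-6.5°) = 2.717 m; N'_1 = 129·cos(-6.5°) = 128.2; c'Δl = 7.61; W sinα = -14.6
Slice 2: Δl = 2.6/cos7.0° = 2.620 m; N'_2 = 217·cos7.0° = 215.4; c'Δl = 7.33; W sinα = 26.4
Slice 3: Δl = 1.9/cos18.7° = 2.006 m; N'_3 = 141·cos18.7° = 133.6; c'Δl = 5.62; W sinα = 45.2
Slice 4: Δl = 1.6/cos28.4° = 1.819 m; N'_4 = 96·cos28.4° = 84.4; c'Δl = 5.09; W sinα = 45.7
Slice 5: Δl = 1.5/cos37.8° = 1.898 m; N'_5 = 61·cos37.8° = 48.2; c'Δl = 5.32; W sinα = 37.4
Slice 6: Δl = 1.4/cos47.9° = 2.088 m; N'_6 = 22·cos47.9° = 14.7; c'Δl = 5.85; W sinα = 16.3
Σc'Δl = 36.8 kN/m; ΣN' = 624.5 kN/m; ΣW sinα = 156.4 kN/m
Resisting = 36.8 + 624.5·tan28.4° = 36.8 + 337.7 = 374.5 kN/m
FS = 374.5 / 156.4 = 2.394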